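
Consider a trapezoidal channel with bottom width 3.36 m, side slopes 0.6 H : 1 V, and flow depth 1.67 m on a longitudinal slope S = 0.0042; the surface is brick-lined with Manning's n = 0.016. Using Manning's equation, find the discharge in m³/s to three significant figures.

29.6 m³/s

A = (b + z·y)·y = (3.36 + 0.6×1.67)×1.67 = 7.285 m²
P = b + 2y√(1+z²) = 3.36 + 2×1.67×√(1+0.6²) = 7.255 m
R = A/P = 7.285/7.255 = 1.004 m
Q = (1/n)·A·R^(2/3)·S^(1/2) = (1/0.016) × 7.285 × 1.004^(2/3) × 0.0042^(1/2) = 29.59 m³/s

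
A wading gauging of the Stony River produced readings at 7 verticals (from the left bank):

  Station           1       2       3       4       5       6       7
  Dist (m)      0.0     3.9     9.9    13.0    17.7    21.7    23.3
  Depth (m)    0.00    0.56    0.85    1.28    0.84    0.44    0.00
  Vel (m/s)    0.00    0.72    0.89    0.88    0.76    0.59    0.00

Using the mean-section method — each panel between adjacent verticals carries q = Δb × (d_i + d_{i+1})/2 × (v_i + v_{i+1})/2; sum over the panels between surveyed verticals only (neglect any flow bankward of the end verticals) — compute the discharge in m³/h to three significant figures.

45500 m³/h

Panel 1-2: Δb = 3.9 m, d̄ = (0.00+0.56)/2 = 0.28, v̄ = (0.00+0.72)/2 = 0.36 → q = 3.9×0.28×0.36 = 0.3931 m³/s
Panel 2-3: Δb = 6 m, d̄ = (0.56+0.85)/2 = 0.705, v̄ = (0.72+0.89)/2 = 0.805 → q = 6×0.705×0.805 = 3.405 m³/s
Panel 3-4: Δb = 3.1 m, d̄ = (0.85+1.28)/2 = 1.065, v̄ = (0.89+0.88)/2 = 0.885 → q = 3.1×1.065×0.885 = 2.922 m³/s
Panel 4-5: Δb = 4.7 m, d̄ = (1.28+0.84)/2 = 1.06, v̄ = (0.88+0.76)/2 = 0.82 → q = 4.7×1.06×0.82 = 4.085 m³/s
Panel 5-6: Δb = 4 m, d̄ = (0.84+0.44)/2 = 0.64, v̄ = (0.76+0.59)/2 = 0.675 → q = 4×0.64×0.675 = 1.728 m³/s
Panel 6-7: Δb = 1.6 m, d̄ = (0.44+0.00)/2 = 0.22, v̄ = (0.59+0.00)/2 = 0.295 → q = 1.6×0.22×0.295 = 0.1038 m³/s
Q = Σ q = 12.64 m³/s
= 12.64 × 3600 = 45490 m³/h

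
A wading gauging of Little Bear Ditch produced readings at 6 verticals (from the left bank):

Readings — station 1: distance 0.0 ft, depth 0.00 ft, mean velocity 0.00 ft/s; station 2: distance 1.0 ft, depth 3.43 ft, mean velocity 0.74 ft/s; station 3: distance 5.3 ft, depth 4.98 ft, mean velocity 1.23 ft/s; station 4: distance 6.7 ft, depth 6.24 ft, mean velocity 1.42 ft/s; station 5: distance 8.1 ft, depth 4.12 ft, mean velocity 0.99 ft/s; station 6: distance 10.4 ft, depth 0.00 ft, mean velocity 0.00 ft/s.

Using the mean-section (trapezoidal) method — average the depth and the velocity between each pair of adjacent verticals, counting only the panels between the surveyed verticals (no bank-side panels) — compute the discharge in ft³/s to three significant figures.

39.9 ft³/s

Panel 1-2: Δb = 1 ft, d̄ = (0.00+3.43)/2 = 1.715, v̄ = (0.00+0.74)/2 = 0.37 → q = 1×1.715×0.37 = 0.6346 ft³/s
Panel 2-3: Δb = 4.3 ft, d̄ = (3.43+4.98)/2 = 4.205, v̄ = (0.74+1.23)/2 = 0.985 → q = 4.3×4.205×0.985 = 17.81 ft³/s
Panel 3-4: Δb = 1.4 ft, d̄ = (4.98+6.24)/2 = 5.61, v̄ = (1.23+1.42)/2 = 1.325 → q = 1.4×5.61×1.325 = 10.41 ft³/s
Panel 4-5: Δb = 1.4 ft, d̄ = (6.24+4.12)/2 = 5.18, v̄ = (1.42+0.99)/2 = 1.205 → q = 1.4×5.18×1.205 = 8.739 ft³/s
Panel 5-6: Δb = 2.3 ft, d̄ = (4.12+0.00)/2 = 2.06, v̄ = (0.99+0.00)/2 = 0.495 → q = 2.3×2.06×0.495 = 2.345 ft³/s
Q = Σ q = 39.94 ft³/s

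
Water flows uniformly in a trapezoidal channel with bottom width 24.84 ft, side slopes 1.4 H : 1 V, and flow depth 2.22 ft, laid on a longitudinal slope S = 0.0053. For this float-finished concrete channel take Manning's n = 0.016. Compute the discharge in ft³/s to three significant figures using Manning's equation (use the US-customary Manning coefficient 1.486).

A = (b + z·y)·y = (24.84 + 1.4×2.22)×2.22 = 62.04 ft²
P = b + 2y√(1+z²) = 24.84 + 2×2.22×√(1+1.4²) = 32.48 ft
R = A/P = 62.04/32.48 = 1.910 ft
Q = (1.486/n)·A·R^(2/3)·S^(1/2) = (1.486/0.016) × 62.04 × 1.910^(2/3) × 0.0053^(1/2) = 645.9 ft³/s

646 ft³/s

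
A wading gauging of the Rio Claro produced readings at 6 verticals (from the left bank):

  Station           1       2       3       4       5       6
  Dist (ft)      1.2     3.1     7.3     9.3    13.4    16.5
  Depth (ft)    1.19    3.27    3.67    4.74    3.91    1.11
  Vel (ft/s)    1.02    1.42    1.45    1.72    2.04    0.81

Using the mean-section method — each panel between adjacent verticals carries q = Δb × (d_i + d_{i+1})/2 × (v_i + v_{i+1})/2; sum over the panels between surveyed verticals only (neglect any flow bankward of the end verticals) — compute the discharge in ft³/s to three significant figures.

Panel 1-2: Δb = 1.9 ft, d̄ = (1.19+3.27)/2 = 2.23, v̄ = (1.02+1.42)/2 = 1.22 → q = 1.9×2.23×1.22 = 5.169 ft³/s
Panel 2-3: Δb = 4.2 ft, d̄ = (3.27+3.67)/2 = 3.47, v̄ = (1.42+1.45)/2 = 1.435 → q = 4.2×3.47×1.435 = 20.91 ft³/s
Panel 3-4: Δb = 2 ft, d̄ = (3.67+4.74)/2 = 4.205, v̄ = (1.45+1.72)/2 = 1.585 → q = 2×4.205×1.585 = 13.33 ft³/s
Panel 4-5: Δb = 4.1 ft, d̄ = (4.74+3.91)/2 = 4.325, v̄ = (1.72+2.04)/2 = 1.88 → q = 4.1×4.325×1.88 = 33.34 ft³/s
Panel 5-6: Δb = 3.1 ft, d̄ = (3.91+1.11)/2 = 2.51, v̄ = (2.04+0.81)/2 = 1.425 → q = 3.1×2.51×1.425 = 11.09 ft³/s
Q = Σ q = 83.84 ft³/s

83.8 ft³/s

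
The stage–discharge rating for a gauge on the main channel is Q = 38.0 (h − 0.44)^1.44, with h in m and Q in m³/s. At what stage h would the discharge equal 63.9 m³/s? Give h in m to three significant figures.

h − h₀ = (Q/C)^(1/b) = (63.9/38.0)^(1/1.44) = 1.435 m
h = 0.44 + 1.435 = 1.875 m

1.87 m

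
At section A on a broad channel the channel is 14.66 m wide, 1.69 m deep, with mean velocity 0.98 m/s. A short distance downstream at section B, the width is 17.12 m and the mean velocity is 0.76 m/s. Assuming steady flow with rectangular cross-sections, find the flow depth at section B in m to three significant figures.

1.87 m

Q = A₁V₁ = (14.66×1.69) × 0.98 = 24.28 m³/s
d₂ = Q/(b₂ V₂) = 24.28/(17.12×0.76) = 1.866 m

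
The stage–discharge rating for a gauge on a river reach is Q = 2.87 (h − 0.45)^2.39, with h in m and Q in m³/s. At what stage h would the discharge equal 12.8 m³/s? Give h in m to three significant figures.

h − h₀ = (Q/C)^(1/b) = (12.8/2.87)^(1/2.39) = 1.869 m
h = 0.45 + 1.869 = 2.319 m

2.32 m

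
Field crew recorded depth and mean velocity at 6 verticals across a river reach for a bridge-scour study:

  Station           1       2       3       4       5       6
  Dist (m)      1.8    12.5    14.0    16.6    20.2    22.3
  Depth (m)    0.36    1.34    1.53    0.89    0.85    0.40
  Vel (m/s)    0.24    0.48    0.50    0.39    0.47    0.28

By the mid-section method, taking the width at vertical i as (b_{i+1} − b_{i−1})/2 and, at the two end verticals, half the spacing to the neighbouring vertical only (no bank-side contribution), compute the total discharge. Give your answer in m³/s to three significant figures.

w_1 = (12.5 − 1.8)/2 = 5.35 m; q_1 = 0.24 × 0.36 × 5.35 = 0.4622 m³/s
w_2 = (14.0 − 1.8)/2 = 6.1 m; q_2 = 0.48 × 1.34 × 6.1 = 3.924 m³/s
w_3 = (16.6 − 12.5)/2 = 2.05 m; q_3 = 0.50 × 1.53 × 2.05 = 1.568 m³/s
w_4 = (20.2 − 14.0)/2 = 3.1 m; q_4 = 0.39 × 0.89 × 3.1 = 1.076 m³/s
w_5 = (22.3 − 16.6)/2 = 2.85 m; q_5 = 0.47 × 0.85 × 2.85 = 1.139 m³/s
w_6 = (22.3 − 20.2)/2 = 1.05 m; q_6 = 0.28 × 0.40 × 1.05 = 0.1176 m³/s
Q = Σ qᵢ = 8.286 m³/s

8.29 m³/s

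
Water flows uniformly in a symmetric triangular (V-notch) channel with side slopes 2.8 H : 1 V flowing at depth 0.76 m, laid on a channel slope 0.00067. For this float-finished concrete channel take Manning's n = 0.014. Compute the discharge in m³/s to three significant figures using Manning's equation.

1.51 m³/s

A = z·y² = 2.8×0.76² = 1.617 m²
P = 2y√(1+z²) = 2×0.76×√(1+2.8²) = 4.519 m
R = A/P = 1.617/4.519 = 0.3579 m
Q = (1/n)·A·R^(2/3)·S^(1/2) = (1/0.014) × 1.617 × 0.3579^(2/3) × 0.00067^(1/2) = 1.507 m³/s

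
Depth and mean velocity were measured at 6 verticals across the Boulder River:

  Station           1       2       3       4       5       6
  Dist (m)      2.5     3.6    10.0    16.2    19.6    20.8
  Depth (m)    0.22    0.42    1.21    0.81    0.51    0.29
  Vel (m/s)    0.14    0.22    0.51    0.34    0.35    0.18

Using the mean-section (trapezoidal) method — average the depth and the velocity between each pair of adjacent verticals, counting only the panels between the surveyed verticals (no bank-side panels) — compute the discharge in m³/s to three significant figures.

5.53 m³/s

Panel 1-2: Δb = 1.1 m, d̄ = (0.22+0.42)/2 = 0.32, v̄ = (0.14+0.22)/2 = 0.18 → q = 1.1×0.32×0.18 = 0.06336 m³/s
Panel 2-3: Δb = 6.4 m, d̄ = (0.42+1.21)/2 = 0.815, v̄ = (0.22+0.51)/2 = 0.365 → q = 6.4×0.815×0.365 = 1.904 m³/s
Panel 3-4: Δb = 6.2 m, d̄ = (1.21+0.81)/2 = 1.01, v̄ = (0.51+0.34)/2 = 0.425 → q = 6.2×1.01×0.425 = 2.661 m³/s
Panel 4-5: Δb = 3.4 m, d̄ = (0.81+0.51)/2 = 0.66, v̄ = (0.34+0.35)/2 = 0.345 → q = 3.4×0.66×0.345 = 0.7742 m³/s
Panel 5-6: Δb = 1.2 m, d̄ = (0.51+0.29)/2 = 0.4, v̄ = (0.35+0.18)/2 = 0.265 → q = 1.2×0.4×0.265 = 0.1272 m³/s
Q = Σ q = 5.530 m³/s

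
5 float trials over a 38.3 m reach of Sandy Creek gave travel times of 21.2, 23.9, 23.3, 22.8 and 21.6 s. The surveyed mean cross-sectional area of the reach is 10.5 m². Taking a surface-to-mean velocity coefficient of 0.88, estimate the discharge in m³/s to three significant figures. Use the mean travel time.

15.7 m³/s

t̄ = (21.2 + 23.9 + 23.3 + 22.8 + 21.6) / 5 = 22.56 s
v_surface = L / t̄ = 38.3 / 22.56 = 1.698 m/s
v_mean = 0.88 × 1.698 = 1.494 m/s
Q = A × v_mean = 10.5 × 1.494 = 15.69 m³/s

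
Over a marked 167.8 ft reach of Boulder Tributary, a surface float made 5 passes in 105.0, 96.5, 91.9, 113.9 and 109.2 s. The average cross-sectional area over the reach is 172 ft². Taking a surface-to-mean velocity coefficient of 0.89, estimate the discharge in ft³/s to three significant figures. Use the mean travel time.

249 ft³/s

t̄ = (105.0 + 96.5 + 91.9 + 113.9 + 109.2) / 5 = 103.3 s
v_surface = L / t̄ = 167.8 / 103.3 = 1.624 ft/s
v_mean = 0.89 × 1.624 = 1.446 ft/s
Q = A × v_mean = 172 × 1.446 = 248.7 ft³/s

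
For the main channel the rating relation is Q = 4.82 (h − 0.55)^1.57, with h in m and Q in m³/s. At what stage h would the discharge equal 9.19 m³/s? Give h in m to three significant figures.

h − h₀ = (Q/C)^(1/b) = (9.19/4.82)^(1/1.57) = 1.508 m
h = 0.55 + 1.508 = 2.058 m

2.06 m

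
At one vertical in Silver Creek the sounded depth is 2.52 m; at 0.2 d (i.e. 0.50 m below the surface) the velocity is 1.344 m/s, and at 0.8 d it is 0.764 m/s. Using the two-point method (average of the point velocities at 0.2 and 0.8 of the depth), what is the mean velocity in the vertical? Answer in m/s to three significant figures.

1.05 m/s

v̄ = (1.344 + 0.764) / 2 = 1.054 m/s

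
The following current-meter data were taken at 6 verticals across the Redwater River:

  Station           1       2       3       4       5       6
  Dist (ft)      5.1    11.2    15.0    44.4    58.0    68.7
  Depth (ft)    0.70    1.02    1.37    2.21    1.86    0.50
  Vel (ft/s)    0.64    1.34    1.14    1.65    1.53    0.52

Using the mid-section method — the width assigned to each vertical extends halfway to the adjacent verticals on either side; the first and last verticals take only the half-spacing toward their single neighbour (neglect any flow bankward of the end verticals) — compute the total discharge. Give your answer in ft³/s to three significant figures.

148 ft³/s

w_1 = (11.2 − 5.1)/2 = 3.05 ft; q_1 = 0.64 × 0.70 × 3.05 = 1.366 ft³/s
w_2 = (15.0 − 5.1)/2 = 4.95 ft; q_2 = 1.34 × 1.02 × 4.95 = 6.766 ft³/s
w_3 = (44.4 − 11.2)/2 = 16.6 ft; q_3 = 1.14 × 1.37 × 16.6 = 25.93 ft³/s
w_4 = (58.0 − 15.0)/2 = 21.5 ft; q_4 = 1.65 × 2.21 × 21.5 = 78.40 ft³/s
w_5 = (68.7 − 44.4)/2 = 12.15 ft; q_5 = 1.53 × 1.86 × 12.15 = 34.58 ft³/s
w_6 = (68.7 − 58.0)/2 = 5.35 ft; q_6 = 0.52 × 0.50 × 5.35 = 1.391 ft³/s
Q = Σ qᵢ = 148.4 ft³/s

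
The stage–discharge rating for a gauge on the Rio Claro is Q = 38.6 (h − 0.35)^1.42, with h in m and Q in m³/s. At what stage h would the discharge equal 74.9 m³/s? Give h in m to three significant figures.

h − h₀ = (Q/C)^(1/b) = (74.9/38.6)^(1/1.42) = 1.595 m
h = 0.35 + 1.595 = 1.945 m

1.94 m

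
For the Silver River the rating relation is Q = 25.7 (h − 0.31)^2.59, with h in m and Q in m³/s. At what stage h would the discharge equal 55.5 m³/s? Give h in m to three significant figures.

h − h₀ = (Q/C)^(1/b) = (55.5/25.7)^(1/2.59) = 1.346 m
h = 0.31 + 1.346 = 1.656 m

1.66 m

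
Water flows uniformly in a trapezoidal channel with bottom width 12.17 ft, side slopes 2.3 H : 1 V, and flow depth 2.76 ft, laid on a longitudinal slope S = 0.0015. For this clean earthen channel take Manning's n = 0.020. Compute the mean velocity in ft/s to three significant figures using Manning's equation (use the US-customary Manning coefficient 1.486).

A = (b + z·y)·y = (12.17 + 2.3×2.76)×2.76 = 51.11 ft²
P = b + 2y√(1+z²) = 12.17 + 2×2.76×√(1+2.3²) = 26.01 ft
R = A/P = 51.11/26.01 = 1.965 ft
Q = (1.486/n)·A·R^(2/3)·S^(1/2) = (1.486/0.020) × 51.11 × 1.965^(2/3) × 0.0015^(1/2) = 230.7 ft³/s
V = Q/A = 230.7/51.11 = 4.514 ft/s

4.51 ft/s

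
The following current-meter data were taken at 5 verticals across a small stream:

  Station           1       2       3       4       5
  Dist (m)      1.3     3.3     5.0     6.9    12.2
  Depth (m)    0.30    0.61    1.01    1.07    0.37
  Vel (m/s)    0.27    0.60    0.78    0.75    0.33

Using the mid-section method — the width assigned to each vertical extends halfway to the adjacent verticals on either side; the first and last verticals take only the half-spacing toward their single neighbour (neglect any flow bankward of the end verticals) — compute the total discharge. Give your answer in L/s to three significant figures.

w_1 = (3.3 − 1.3)/2 = 1 m; q_1 = 0.27 × 0.30 × 1 = 0.08100 m³/s
w_2 = (5.0 − 1.3)/2 = 1.85 m; q_2 = 0.60 × 0.61 × 1.85 = 0.6771 m³/s
w_3 = (6.9 − 3.3)/2 = 1.8 m; q_3 = 0.78 × 1.01 × 1.8 = 1.418 m³/s
w_4 = (12.2 − 5.0)/2 = 3.6 m; q_4 = 0.75 × 1.07 × 3.6 = 2.889 m³/s
w_5 = (12.2 − 6.9)/2 = 2.65 m; q_5 = 0.33 × 0.37 × 2.65 = 0.3236 m³/s
Q = Σ qᵢ = 5.389 m³/s
= 5.389 × 1000 = 5389 L/s

5390 L/s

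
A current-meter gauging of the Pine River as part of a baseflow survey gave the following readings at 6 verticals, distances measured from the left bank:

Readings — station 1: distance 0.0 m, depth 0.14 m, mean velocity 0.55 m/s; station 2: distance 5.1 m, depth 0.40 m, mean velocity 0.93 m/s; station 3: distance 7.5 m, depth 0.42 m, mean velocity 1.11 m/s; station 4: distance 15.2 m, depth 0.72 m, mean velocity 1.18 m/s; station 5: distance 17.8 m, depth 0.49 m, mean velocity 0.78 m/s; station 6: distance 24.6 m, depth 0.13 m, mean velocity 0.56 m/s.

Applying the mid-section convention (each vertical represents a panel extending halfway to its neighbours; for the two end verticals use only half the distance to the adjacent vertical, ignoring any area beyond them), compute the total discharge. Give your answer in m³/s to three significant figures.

10.4 m³/s

w_1 = (5.1 − 0.0)/2 = 2.55 m; q_1 = 0.55 × 0.14 × 2.55 = 0.1964 m³/s
w_2 = (7.5 − 0.0)/2 = 3.75 m; q_2 = 0.93 × 0.40 × 3.75 = 1.395 m³/s
w_3 = (15.2 − 5.1)/2 = 5.05 m; q_3 = 1.11 × 0.42 × 5.05 = 2.354 m³/s
w_4 = (17.8 − 7.5)/2 = 5.15 m; q_4 = 1.18 × 0.72 × 5.15 = 4.375 m³/s
w_5 = (24.6 − 15.2)/2 = 4.7 m; q_5 = 0.78 × 0.49 × 4.7 = 1.796 m³/s
w_6 = (24.6 − 17.8)/2 = 3.4 m; q_6 = 0.56 × 0.13 × 3.4 = 0.2475 m³/s
Q = Σ qᵢ = 10.36 m³/s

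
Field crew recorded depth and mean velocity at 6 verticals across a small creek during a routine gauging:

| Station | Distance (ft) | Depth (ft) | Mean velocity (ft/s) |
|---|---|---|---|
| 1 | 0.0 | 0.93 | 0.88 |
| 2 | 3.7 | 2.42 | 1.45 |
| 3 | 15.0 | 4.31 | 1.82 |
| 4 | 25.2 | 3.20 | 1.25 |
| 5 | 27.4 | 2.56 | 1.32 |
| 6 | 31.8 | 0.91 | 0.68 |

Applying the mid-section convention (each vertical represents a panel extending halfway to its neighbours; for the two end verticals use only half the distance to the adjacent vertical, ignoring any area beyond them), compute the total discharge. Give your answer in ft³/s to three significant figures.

149 ft³/s

w_1 = (3.7 − 0.0)/2 = 1.85 ft; q_1 = 0.88 × 0.93 × 1.85 = 1.514 ft³/s
w_2 = (15.0 − 0.0)/2 = 7.5 ft; q_2 = 1.45 × 2.42 × 7.5 = 26.32 ft³/s
w_3 = (25.2 − 3.7)/2 = 10.75 ft; q_3 = 1.82 × 4.31 × 10.75 = 84.33 ft³/s
w_4 = (27.4 − 15.0)/2 = 6.2 ft; q_4 = 1.25 × 3.20 × 6.2 = 24.80 ft³/s
w_5 = (31.8 − 25.2)/2 = 3.3 ft; q_5 = 1.32 × 2.56 × 3.3 = 11.15 ft³/s
w_6 = (31.8 − 27.4)/2 = 2.2 ft; q_6 = 0.68 × 0.91 × 2.2 = 1.361 ft³/s
Q = Σ qᵢ = 149.5 ft³/s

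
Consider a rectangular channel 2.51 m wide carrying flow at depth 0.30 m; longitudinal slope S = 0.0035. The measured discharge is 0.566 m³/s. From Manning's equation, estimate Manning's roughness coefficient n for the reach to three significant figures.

0.0306

A = b·y = 2.51 × 0.30 = 0.7530 m²
P = b + 2y = 2.51 + 2×0.30 = 3.110 m
R = A/P = 0.7530/3.110 = 0.2421 m
n = (1/Q)·A·R^(2/3)·S^(1/2) = (1/0.566) × 0.7530 × 0.3885 × 0.05916 = 0.03058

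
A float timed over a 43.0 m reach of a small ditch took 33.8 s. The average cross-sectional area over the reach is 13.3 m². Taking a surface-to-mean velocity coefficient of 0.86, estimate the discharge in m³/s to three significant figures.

v_surface = L / t̄ = 43.0 / 33.8 = 1.272 m/s
v_mean = 0.86 × 1.272 = 1.094 m/s
Q = A × v_mean = 13.3 × 1.094 = 14.55 m³/s

14.6 m³/s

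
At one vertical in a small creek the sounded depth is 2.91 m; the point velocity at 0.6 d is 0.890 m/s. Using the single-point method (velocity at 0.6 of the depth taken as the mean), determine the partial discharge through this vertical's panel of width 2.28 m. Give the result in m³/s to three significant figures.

v̄ = v₀.₆ = 0.890 m/s
q = v̄ × d × w = 0.8900 × 2.91 × 2.28 = 5.905 m³/s

5.90 m³/s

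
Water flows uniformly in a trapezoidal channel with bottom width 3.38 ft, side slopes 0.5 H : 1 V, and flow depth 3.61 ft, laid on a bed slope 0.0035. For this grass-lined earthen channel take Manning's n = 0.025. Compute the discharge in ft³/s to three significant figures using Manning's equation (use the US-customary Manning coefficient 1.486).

A = (b + z·y)·y = (3.38 + 0.5×3.61)×3.61 = 18.72 ft²
P = b + 2y√(1+z²) = 3.38 + 2×3.61×√(1+0.5²) = 11.45 ft
R = A/P = 18.72/11.45 = 1.634 ft
Q = (1.486/n)·A·R^(2/3)·S^(1/2) = (1.486/0.025) × 18.72 × 1.634^(2/3) × 0.0035^(1/2) = 91.33 ft³/s

91.3 ft³/s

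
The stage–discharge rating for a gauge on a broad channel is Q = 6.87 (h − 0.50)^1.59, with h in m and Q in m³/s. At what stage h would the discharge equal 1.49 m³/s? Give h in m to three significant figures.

0.882 m

h − h₀ = (Q/C)^(1/b) = (1.49/6.87)^(1/1.59) = 0.3824 m
h = 0.50 + 0.3824 = 0.8824 m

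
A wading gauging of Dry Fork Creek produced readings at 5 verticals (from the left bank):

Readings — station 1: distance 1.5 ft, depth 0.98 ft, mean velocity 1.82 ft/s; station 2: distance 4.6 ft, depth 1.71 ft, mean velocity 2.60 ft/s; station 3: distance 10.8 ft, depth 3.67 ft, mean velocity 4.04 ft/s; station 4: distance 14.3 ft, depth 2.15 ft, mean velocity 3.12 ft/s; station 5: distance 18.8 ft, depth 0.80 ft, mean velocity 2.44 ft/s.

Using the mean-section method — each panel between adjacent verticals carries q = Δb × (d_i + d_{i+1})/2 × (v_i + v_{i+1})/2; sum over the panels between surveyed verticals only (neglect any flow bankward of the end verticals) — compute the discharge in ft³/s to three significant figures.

Panel 1-2: Δb = 3.1 ft, d̄ = (0.98+1.71)/2 = 1.345, v̄ = (1.82+2.60)/2 = 2.21 → q = 3.1×1.345×2.21 = 9.215 ft³/s
Panel 2-3: Δb = 6.2 ft, d̄ = (1.71+3.67)/2 = 2.69, v̄ = (2.60+4.04)/2 = 3.32 → q = 6.2×2.69×3.32 = 55.37 ft³/s
Panel 3-4: Δb = 3.5 ft, d̄ = (3.67+2.15)/2 = 2.91, v̄ = (4.04+3.12)/2 = 3.58 → q = 3.5×2.91×3.58 = 36.46 ft³/s
Panel 4-5: Δb = 4.5 ft, d̄ = (2.15+0.80)/2 = 1.475, v̄ = (3.12+2.44)/2 = 2.78 → q = 4.5×1.475×2.78 = 18.45 ft³/s
Q = Σ q = 119.5 ft³/s

120 ft³/s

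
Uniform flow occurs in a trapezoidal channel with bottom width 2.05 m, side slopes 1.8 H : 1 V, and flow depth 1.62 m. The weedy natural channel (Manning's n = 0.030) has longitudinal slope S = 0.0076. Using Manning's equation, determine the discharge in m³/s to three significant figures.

22.2 m³/s

A = (b + z·y)·y = (2.05 + 1.8×1.62)×1.62 = 8.045 m²
P = b + 2y√(1+z²) = 2.05 + 2×1.62×√(1+1.8²) = 8.722 m
R = A/P = 8.045/8.722 = 0.9224 m
Q = (1/n)·A·R^(2/3)·S^(1/2) = (1/0.030) × 8.045 × 0.9224^(2/3) × 0.0076^(1/2) = 22.15 m³/s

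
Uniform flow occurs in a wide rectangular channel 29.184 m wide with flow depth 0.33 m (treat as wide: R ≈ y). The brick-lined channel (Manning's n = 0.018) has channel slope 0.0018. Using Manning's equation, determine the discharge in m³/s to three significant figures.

10.8 m³/s

A = b·y = 29.184 × 0.33 = 9.631 m²
Wide channel: R ≈ y = 0.33 m
Q = (1/n)·A·R^(2/3)·S^(1/2) = (1/0.018) × 9.631 × 0.3300^(2/3) × 0.0018^(1/2) = 10.84 m³/s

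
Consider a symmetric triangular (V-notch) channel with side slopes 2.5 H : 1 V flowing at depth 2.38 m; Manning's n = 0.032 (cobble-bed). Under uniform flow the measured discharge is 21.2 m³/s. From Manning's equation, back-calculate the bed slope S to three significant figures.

0.00201

A = z·y² = 2.5×2.38² = 14.16 m²
P = 2y√(1+z²) = 2×2.38×√(1+2.5²) = 12.82 m
R = A/P = 14.16/12.82 = 1.105 m
S = (Q·n / (1·A·R^(2/3)))² = (21.2×0.032 / (1×14.16×1.069))² = 0.002009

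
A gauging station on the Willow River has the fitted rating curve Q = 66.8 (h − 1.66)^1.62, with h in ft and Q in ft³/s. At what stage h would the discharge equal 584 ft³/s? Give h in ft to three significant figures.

5.47 ft

h − h₀ = (Q/C)^(1/b) = (584/66.8)^(1/1.62) = 3.813 ft
h = 1.66 + 3.813 = 5.473 ft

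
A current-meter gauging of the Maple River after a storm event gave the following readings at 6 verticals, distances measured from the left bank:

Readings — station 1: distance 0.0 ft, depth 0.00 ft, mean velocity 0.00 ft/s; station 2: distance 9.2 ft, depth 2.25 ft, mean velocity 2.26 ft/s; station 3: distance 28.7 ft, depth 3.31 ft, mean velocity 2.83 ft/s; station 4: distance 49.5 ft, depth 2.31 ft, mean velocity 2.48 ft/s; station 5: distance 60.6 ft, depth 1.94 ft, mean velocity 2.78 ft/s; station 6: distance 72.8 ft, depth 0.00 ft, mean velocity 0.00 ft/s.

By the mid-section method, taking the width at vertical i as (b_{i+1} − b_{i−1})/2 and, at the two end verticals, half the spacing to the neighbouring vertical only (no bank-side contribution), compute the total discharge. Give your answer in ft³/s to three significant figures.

w_2 = (28.7 − 0.0)/2 = 14.35 ft; q_2 = 2.26 × 2.25 × 14.35 = 72.97 ft³/s
w_3 = (49.5 − 9.2)/2 = 20.15 ft; q_3 = 2.83 × 3.31 × 20.15 = 188.8 ft³/s
w_4 = (60.6 − 28.7)/2 = 15.95 ft; q_4 = 2.48 × 2.31 × 15.95 = 91.37 ft³/s
w_5 = (72.8 − 49.5)/2 = 11.65 ft; q_5 = 2.78 × 1.94 × 11.65 = 62.83 ft³/s
Stations 1, 6 contribute zero (depth or velocity is 0).
Q = Σ qᵢ = 415.9 ft³/s

416 ft³/s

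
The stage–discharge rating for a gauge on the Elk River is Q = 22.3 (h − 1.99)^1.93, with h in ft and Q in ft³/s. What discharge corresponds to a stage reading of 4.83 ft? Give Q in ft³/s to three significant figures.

Q = 22.3 × (4.83 − 1.99)^1.93 = 22.3 × 2.84^1.93 = 167.2 ft³/s

167 ft³/s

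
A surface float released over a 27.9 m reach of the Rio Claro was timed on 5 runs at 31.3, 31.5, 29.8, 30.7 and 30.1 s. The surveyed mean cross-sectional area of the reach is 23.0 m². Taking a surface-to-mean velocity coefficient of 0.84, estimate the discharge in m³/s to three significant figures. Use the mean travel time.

17.6 m³/s

t̄ = (31.3 + 31.5 + 29.8 + 30.7 + 30.1) / 5 = 30.68 s
v_surface = L / t̄ = 27.9 / 30.68 = 0.9094 m/s
v_mean = 0.84 × 0.9094 = 0.7639 m/s
Q = A × v_mean = 23.0 × 0.7639 = 17.57 m³/s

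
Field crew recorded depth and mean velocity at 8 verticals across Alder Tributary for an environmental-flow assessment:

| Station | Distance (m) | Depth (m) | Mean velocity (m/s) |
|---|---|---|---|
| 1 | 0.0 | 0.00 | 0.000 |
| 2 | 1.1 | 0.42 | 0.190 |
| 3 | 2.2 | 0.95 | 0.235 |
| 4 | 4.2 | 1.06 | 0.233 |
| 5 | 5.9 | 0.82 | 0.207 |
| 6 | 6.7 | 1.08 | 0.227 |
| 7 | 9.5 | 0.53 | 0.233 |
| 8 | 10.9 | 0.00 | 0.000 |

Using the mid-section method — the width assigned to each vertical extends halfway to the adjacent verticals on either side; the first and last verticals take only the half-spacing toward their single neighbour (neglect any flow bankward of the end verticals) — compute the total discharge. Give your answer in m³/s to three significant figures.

1.80 m³/s

w_2 = (2.2 − 0.0)/2 = 1.1 m; q_2 = 0.190 × 0.42 × 1.1 = 0.08778 m³/s
w_3 = (4.2 − 1.1)/2 = 1.55 m; q_3 = 0.235 × 0.95 × 1.55 = 0.3460 m³/s
w_4 = (5.9 − 2.2)/2 = 1.85 m; q_4 = 0.233 × 1.06 × 1.85 = 0.4569 m³/s
w_5 = (6.7 − 4.2)/2 = 1.25 m; q_5 = 0.207 × 0.82 × 1.25 = 0.2122 m³/s
w_6 = (9.5 − 5.9)/2 = 1.8 m; q_6 = 0.227 × 1.08 × 1.8 = 0.4413 m³/s
w_7 = (10.9 − 6.7)/2 = 2.1 m; q_7 = 0.233 × 0.53 × 2.1 = 0.2593 m³/s
Stations 1, 8 contribute zero (depth or velocity is 0).
Q = Σ qᵢ = 1.804 m³/s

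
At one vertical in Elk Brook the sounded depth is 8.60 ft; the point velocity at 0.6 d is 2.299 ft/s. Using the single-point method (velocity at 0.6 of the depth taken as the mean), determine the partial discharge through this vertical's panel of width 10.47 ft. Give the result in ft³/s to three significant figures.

207 ft³/s

v̄ = v₀.₆ = 2.299 ft/s
q = v̄ × d × w = 2.299 × 8.60 × 10.47 = 207.0 ft³/s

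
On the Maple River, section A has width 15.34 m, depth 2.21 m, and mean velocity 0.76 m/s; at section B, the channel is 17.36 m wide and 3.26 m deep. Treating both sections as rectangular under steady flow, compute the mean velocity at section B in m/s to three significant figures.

Q = A₁V₁ = (15.34×2.21) × 0.76 = 25.77 m³/s
A₂ = 17.36 × 3.26 = 56.59 m²
V₂ = Q/A₂ = 25.77/56.59 = 0.4553 m/s

0.455 m/s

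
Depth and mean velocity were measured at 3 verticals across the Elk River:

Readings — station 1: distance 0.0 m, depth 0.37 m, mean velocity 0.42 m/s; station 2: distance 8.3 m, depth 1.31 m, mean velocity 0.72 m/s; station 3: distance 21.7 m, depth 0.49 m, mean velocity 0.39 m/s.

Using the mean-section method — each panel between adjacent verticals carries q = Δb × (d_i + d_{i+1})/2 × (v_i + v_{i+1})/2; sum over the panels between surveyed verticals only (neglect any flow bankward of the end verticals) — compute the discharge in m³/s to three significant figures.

10.7 m³/s

Panel 1-2: Δb = 8.3 m, d̄ = (0.37+1.31)/2 = 0.84, v̄ = (0.42+0.72)/2 = 0.57 → q = 8.3×0.84×0.57 = 3.974 m³/s
Panel 2-3: Δb = 13.4 m, d̄ = (1.31+0.49)/2 = 0.9, v̄ = (0.72+0.39)/2 = 0.555 → q = 13.4×0.9×0.555 = 6.693 m³/s
Q = Σ q = 10.67 m³/s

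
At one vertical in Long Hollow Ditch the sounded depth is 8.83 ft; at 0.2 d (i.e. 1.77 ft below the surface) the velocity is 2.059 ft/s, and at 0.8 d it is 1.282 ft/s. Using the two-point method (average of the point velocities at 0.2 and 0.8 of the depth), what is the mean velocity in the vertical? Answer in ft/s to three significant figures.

v̄ = (2.059 + 1.282) / 2 = 1.671 ft/s

1.67 ft/s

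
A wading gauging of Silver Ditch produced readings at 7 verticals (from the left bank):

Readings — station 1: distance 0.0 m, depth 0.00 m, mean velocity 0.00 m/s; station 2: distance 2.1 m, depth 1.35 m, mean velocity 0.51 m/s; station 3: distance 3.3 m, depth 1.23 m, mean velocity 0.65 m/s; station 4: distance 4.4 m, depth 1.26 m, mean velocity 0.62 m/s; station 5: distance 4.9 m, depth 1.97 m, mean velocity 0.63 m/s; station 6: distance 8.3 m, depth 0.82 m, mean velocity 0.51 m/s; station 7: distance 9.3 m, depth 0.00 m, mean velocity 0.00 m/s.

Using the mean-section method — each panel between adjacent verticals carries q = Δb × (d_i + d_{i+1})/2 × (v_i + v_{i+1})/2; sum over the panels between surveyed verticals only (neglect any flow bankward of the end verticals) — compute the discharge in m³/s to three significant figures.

Panel 1-2: Δb = 2.1 m, d̄ = (0.00+1.35)/2 = 0.675, v̄ = (0.00+0.51)/2 = 0.255 → q = 2.1×0.675×0.255 = 0.3615 m³/s
Panel 2-3: Δb = 1.2 m, d̄ = (1.35+1.23)/2 = 1.29, v̄ = (0.51+0.65)/2 = 0.58 → q = 1.2×1.29×0.58 = 0.8978 m³/s
Panel 3-4: Δb = 1.1 m, d̄ = (1.23+1.26)/2 = 1.245, v̄ = (0.65+0.62)/2 = 0.635 → q = 1.1×1.245×0.635 = 0.8696 m³/s
Panel 4-5: Δb = 0.5 m, d̄ = (1.26+1.97)/2 = 1.615, v̄ = (0.62+0.63)/2 = 0.625 → q = 0.5×1.615×0.625 = 0.5047 m³/s
Panel 5-6: Δb = 3.4 m, d̄ = (1.97+0.82)/2 = 1.395, v̄ = (0.63+0.51)/2 = 0.57 → q = 3.4×1.395×0.57 = 2.704 m³/s
Panel 6-7: Δb = 1 m, d̄ = (0.82+0.00)/2 = 0.41, v̄ = (0.51+0.00)/2 = 0.255 → q = 1×0.41×0.255 = 0.1046 m³/s
Q = Σ q = 5.442 m³/s

5.44 m³/s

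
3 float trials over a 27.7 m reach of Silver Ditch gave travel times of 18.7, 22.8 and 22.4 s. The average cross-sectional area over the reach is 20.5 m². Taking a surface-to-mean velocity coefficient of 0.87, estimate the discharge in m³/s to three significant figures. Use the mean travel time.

t̄ = (18.7 + 22.8 + 22.4) / 3 = 21.3 s
v_surface = L / t̄ = 27.7 / 21.3 = 1.300 m/s
v_mean = 0.87 × 1.300 = 1.131 m/s
Q = A × v_mean = 20.5 × 1.131 = 23.19 m³/s

23.2 m³/s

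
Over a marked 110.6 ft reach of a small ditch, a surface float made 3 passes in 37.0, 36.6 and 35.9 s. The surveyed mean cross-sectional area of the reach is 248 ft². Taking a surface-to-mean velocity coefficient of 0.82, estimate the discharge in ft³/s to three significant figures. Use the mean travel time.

616 ft³/s

t̄ = (37.0 + 36.6 + 35.9) / 3 = 36.5 s
v_surface = L / t̄ = 110.6 / 36.5 = 3.030 ft/s
v_mean = 0.82 × 3.030 = 2.485 ft/s
Q = A × v_mean = 248 × 2.485 = 616.2 ft³/s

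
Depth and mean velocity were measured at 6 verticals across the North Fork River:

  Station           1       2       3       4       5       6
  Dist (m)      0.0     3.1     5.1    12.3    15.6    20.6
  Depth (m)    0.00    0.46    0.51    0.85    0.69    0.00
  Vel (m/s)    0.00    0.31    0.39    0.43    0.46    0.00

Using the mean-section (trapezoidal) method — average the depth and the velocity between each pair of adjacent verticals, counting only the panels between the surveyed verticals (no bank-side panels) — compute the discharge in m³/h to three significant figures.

Panel 1-2: Δb = 3.1 m, d̄ = (0.00+0.46)/2 = 0.23, v̄ = (0.00+0.31)/2 = 0.155 → q = 3.1×0.23×0.155 = 0.1105 m³/s
Panel 2-3: Δb = 2 m, d̄ = (0.46+0.51)/2 = 0.485, v̄ = (0.31+0.39)/2 = 0.35 → q = 2×0.485×0.35 = 0.3395 m³/s
Panel 3-4: Δb = 7.2 m, d̄ = (0.51+0.85)/2 = 0.68, v̄ = (0.39+0.43)/2 = 0.41 → q = 7.2×0.68×0.41 = 2.007 m³/s
Panel 4-5: Δb = 3.3 m, d̄ = (0.85+0.69)/2 = 0.77, v̄ = (0.43+0.46)/2 = 0.445 → q = 3.3×0.77×0.445 = 1.131 m³/s
Panel 5-6: Δb = 5 m, d̄ = (0.69+0.00)/2 = 0.345, v̄ = (0.46+0.00)/2 = 0.23 → q = 5×0.345×0.23 = 0.3968 m³/s
Q = Σ q = 3.985 m³/s
= 3.985 × 3600 = 14350 m³/h

14300 m³/h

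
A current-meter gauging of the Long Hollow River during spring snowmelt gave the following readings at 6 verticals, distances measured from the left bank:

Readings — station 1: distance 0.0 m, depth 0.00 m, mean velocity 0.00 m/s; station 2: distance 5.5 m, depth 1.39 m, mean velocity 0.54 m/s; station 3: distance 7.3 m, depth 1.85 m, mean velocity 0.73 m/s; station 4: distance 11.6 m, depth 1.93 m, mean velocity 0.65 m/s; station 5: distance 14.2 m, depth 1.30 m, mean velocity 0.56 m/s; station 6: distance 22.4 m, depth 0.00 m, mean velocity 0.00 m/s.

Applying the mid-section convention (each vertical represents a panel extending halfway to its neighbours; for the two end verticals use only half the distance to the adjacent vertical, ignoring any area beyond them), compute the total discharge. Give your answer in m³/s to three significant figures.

w_2 = (7.3 − 0.0)/2 = 3.65 m; q_2 = 0.54 × 1.39 × 3.65 = 2.740 m³/s
w_3 = (11.6 − 5.5)/2 = 3.05 m; q_3 = 0.73 × 1.85 × 3.05 = 4.119 m³/s
w_4 = (14.2 − 7.3)/2 = 3.45 m; q_4 = 0.65 × 1.93 × 3.45 = 4.328 m³/s
w_5 = (22.4 − 11.6)/2 = 5.4 m; q_5 = 0.56 × 1.30 × 5.4 = 3.931 m³/s
Stations 1, 6 contribute zero (depth or velocity is 0).
Q = Σ qᵢ = 15.12 m³/s

15.1 m³/s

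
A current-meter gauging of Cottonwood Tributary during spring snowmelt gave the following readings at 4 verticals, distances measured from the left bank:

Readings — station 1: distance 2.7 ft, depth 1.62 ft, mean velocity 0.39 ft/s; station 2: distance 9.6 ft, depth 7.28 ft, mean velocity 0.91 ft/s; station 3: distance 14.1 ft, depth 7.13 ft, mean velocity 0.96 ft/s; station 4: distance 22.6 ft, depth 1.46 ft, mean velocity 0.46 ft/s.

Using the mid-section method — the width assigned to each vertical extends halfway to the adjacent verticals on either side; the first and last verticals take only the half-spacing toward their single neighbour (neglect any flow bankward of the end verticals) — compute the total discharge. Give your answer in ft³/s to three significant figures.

w_1 = (9.6 − 2.7)/2 = 3.45 ft; q_1 = 0.39 × 1.62 × 3.45 = 2.180 ft³/s
w_2 = (14.1 − 2.7)/2 = 5.7 ft; q_2 = 0.91 × 7.28 × 5.7 = 37.76 ft³/s
w_3 = (22.6 − 9.6)/2 = 6.5 ft; q_3 = 0.96 × 7.13 × 6.5 = 44.49 ft³/s
w_4 = (22.6 − 14.1)/2 = 4.25 ft; q_4 = 0.46 × 1.46 × 4.25 = 2.854 ft³/s
Q = Σ qᵢ = 87.29 ft³/s

87.3 ft³/s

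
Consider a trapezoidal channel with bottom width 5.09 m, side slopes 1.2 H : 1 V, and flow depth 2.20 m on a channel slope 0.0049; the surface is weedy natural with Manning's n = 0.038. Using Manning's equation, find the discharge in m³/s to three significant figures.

A = (b + z·y)·y = (5.09 + 1.2×2.20)×2.20 = 17.01 m²
P = b + 2y√(1+z²) = 5.09 + 2×2.20×√(1+1.2²) = 11.96 m
R = A/P = 17.01/11.96 = 1.422 m
Q = (1/n)·A·R^(2/3)·S^(1/2) = (1/0.038) × 17.01 × 1.422^(2/3) × 0.0049^(1/2) = 39.61 m³/s

39.6 m³/s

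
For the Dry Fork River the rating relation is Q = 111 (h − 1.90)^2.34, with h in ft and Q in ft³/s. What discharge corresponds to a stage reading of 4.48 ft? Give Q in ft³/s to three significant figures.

1020 ft³/s

Q = 111 × (4.48 − 1.90)^2.34 = 111 × 2.58^2.34 = 1020 ft³/s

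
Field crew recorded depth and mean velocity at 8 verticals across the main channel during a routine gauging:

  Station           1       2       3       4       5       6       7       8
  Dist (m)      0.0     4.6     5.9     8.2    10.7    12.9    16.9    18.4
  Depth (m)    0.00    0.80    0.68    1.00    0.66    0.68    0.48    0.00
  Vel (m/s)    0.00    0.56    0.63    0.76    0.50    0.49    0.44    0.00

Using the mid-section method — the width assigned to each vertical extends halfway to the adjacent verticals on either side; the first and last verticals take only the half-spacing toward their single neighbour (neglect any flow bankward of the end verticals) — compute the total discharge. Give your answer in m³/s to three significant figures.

w_2 = (5.9 − 0.0)/2 = 2.95 m; q_2 = 0.56 × 0.80 × 2.95 = 1.322 m³/s
w_3 = (8.2 − 4.6)/2 = 1.8 m; q_3 = 0.63 × 0.68 × 1.8 = 0.7711 m³/s
w_4 = (10.7 − 5.9)/2 = 2.4 m; q_4 = 0.76 × 1.00 × 2.4 = 1.824 m³/s
w_5 = (12.9 − 8.2)/2 = 2.35 m; q_5 = 0.50 × 0.66 × 2.35 = 0.7755 m³/s
w_6 = (16.9 − 10.7)/2 = 3.1 m; q_6 = 0.49 × 0.68 × 3.1 = 1.033 m³/s
w_7 = (18.4 − 12.9)/2 = 2.75 m; q_7 = 0.44 × 0.48 × 2.75 = 0.5808 m³/s
Stations 1, 8 contribute zero (depth or velocity is 0).
Q = Σ qᵢ = 6.306 m³/s

6.31 m³/s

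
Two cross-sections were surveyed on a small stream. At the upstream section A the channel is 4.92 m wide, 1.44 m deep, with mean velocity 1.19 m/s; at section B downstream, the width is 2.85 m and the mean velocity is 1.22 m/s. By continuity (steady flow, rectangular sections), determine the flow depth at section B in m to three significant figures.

Q = A₁V₁ = (4.92×1.44) × 1.19 = 8.431 m³/s
d₂ = Q/(b₂ V₂) = 8.431/(2.85×1.22) = 2.425 m

2.42 m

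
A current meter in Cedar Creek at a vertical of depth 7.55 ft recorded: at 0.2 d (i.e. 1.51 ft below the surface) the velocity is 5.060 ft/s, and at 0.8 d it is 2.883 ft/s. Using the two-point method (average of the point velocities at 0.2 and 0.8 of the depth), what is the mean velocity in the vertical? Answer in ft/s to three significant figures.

v̄ = (5.060 + 2.883) / 2 = 3.972 ft/s

3.97 ft/s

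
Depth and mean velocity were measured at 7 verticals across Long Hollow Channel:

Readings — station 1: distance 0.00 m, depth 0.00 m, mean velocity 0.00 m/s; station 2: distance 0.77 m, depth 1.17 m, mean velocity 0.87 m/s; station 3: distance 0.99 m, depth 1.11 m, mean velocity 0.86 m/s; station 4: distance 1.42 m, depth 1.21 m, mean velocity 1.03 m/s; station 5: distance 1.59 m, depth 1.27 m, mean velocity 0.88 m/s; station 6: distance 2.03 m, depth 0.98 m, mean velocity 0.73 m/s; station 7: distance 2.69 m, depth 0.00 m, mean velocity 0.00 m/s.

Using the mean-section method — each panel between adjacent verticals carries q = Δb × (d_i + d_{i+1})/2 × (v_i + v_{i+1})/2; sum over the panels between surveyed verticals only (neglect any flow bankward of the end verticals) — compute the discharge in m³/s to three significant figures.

Panel 1-2: Δb = 0.77 m, d̄ = (0.00+1.17)/2 = 0.585, v̄ = (0.00+0.87)/2 = 0.435 → q = 0.77×0.585×0.435 = 0.1959 m³/s
Panel 2-3: Δb = 0.22 m, d̄ = (1.17+1.11)/2 = 1.14, v̄ = (0.87+0.86)/2 = 0.865 → q = 0.22×1.14×0.865 = 0.2169 m³/s
Panel 3-4: Δb = 0.43 m, d̄ = (1.11+1.21)/2 = 1.16, v̄ = (0.86+1.03)/2 = 0.945 → q = 0.43×1.16×0.945 = 0.4714 m³/s
Panel 4-5: Δb = 0.17 m, d̄ = (1.21+1.27)/2 = 1.24, v̄ = (1.03+0.88)/2 = 0.955 → q = 0.17×1.24×0.955 = 0.2013 m³/s
Panel 5-6: Δb = 0.44 m, d̄ = (1.27+0.98)/2 = 1.125, v̄ = (0.88+0.73)/2 = 0.805 → q = 0.44×1.125×0.805 = 0.3985 m³/s
Panel 6-7: Δb = 0.66 m, d̄ = (0.98+0.00)/2 = 0.49, v̄ = (0.73+0.00)/2 = 0.365 → q = 0.66×0.49×0.365 = 0.1180 m³/s
Q = Σ q = 1.602 m³/s

1.60 m³/s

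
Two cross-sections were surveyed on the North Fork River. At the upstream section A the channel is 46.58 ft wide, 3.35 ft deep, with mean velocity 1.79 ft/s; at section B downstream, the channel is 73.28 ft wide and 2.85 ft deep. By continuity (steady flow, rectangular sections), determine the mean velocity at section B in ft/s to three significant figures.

Q = A₁V₁ = (46.58×3.35) × 1.79 = 279.3 ft³/s
A₂ = 73.28 × 2.85 = 208.8 ft²
V₂ = Q/A₂ = 279.3/208.8 = 1.337 ft/s

1.34 ft/s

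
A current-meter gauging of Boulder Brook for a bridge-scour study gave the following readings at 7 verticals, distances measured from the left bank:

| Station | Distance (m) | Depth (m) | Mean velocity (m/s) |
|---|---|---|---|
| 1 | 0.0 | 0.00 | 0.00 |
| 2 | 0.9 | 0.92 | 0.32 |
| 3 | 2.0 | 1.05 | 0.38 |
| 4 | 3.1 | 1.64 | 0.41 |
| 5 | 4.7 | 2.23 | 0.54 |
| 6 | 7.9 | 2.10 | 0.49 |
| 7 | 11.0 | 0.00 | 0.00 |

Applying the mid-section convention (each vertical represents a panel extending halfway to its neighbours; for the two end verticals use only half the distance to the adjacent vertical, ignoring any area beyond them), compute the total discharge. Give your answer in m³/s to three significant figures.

w_2 = (2.0 − 0.0)/2 = 1 m; q_2 = 0.32 × 0.92 × 1 = 0.2944 m³/s
w_3 = (3.1 − 0.9)/2 = 1.1 m; q_3 = 0.38 × 1.05 × 1.1 = 0.4389 m³/s
w_4 = (4.7 − 2.0)/2 = 1.35 m; q_4 = 0.41 × 1.64 × 1.35 = 0.9077 m³/s
w_5 = (7.9 − 3.1)/2 = 2.4 m; q_5 = 0.54 × 2.23 × 2.4 = 2.890 m³/s
w_6 = (11.0 − 4.7)/2 = 3.15 m; q_6 = 0.49 × 2.10 × 3.15 = 3.241 m³/s
Stations 1, 7 contribute zero (depth or velocity is 0).
Q = Σ qᵢ = 7.772 m³/s

7.77 m³/s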